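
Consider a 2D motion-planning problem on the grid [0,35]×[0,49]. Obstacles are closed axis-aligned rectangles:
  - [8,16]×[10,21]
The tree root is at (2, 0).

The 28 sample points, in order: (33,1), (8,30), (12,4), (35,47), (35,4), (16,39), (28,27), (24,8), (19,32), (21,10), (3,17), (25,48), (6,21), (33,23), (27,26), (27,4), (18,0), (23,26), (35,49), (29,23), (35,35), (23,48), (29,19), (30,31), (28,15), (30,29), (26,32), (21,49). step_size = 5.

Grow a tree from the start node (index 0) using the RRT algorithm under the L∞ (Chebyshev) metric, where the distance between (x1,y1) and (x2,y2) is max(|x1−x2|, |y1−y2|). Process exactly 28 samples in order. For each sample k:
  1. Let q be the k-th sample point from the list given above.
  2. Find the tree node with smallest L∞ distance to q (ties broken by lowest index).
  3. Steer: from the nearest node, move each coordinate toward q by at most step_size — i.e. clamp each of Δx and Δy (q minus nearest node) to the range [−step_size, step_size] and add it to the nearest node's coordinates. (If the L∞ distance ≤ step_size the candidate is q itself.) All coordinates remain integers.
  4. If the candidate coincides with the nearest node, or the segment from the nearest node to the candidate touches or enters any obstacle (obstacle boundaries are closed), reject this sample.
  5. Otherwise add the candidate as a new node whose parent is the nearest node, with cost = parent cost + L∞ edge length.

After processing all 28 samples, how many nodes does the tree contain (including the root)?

1. q=(33,1) nearest=0 d=31 new=(7,1) → add node 1 parent=0 cost=5
2. q=(8,30) nearest=1 d=29 new=(8,6) → add node 2 parent=1 cost=10
3. q=(12,4) nearest=2 d=4 new=(12,4) → add node 3 parent=2 cost=14
4. q=(35,47) nearest=2 d=41 new=(13,11) → blocked by [8,16]×[10,21], reject
5. q=(35,4) nearest=3 d=23 new=(17,4) → add node 4 parent=3 cost=19
6. q=(16,39) nearest=2 d=33 new=(13,11) → blocked by [8,16]×[10,21], reject
7. q=(28,27) nearest=2 d=21 new=(13,11) → blocked by [8,16]×[10,21], reject
8. q=(24,8) nearest=4 d=7 new=(22,8) → add node 5 parent=4 cost=24
9. q=(19,32) nearest=5 d=24 new=(19,13) → add node 6 parent=5 cost=29
10. q=(21,10) nearest=5 d=2 new=(21,10) → add node 7 parent=5 cost=26
11. q=(3,17) nearest=2 d=11 new=(3,11) → add node 8 parent=2 cost=15
12. q=(25,48) nearest=6 d=35 new=(24,18) → add node 9 parent=6 cost=34
13. q=(6,21) nearest=8 d=10 new=(6,16) → add node 10 parent=8 cost=20
14. q=(33,23) nearest=9 d=9 new=(29,23) → add node 11 parent=9 cost=39
15. q=(27,26) nearest=11 d=3 new=(27,26) → add node 12 parent=11 cost=42
16. q=(27,4) nearest=5 d=5 new=(27,4) → add node 13 parent=5 cost=29
17. q=(18,0) nearest=4 d=4 new=(18,0) → add node 14 parent=4 cost=23
18. q=(23,26) nearest=12 d=4 new=(23,26) → add node 15 parent=12 cost=46
19. q=(35,49) nearest=12 d=23 new=(32,31) → add node 16 parent=12 cost=47
20. q=(29,23) nearest=11 d=0 → coincident, reject
21. q=(35,35) nearest=16 d=4 new=(35,35) → add node 17 parent=16 cost=51
22. q=(23,48) nearest=17 d=13 new=(30,40) → add node 18 parent=17 cost=56
23. q=(29,19) nearest=11 d=4 new=(29,19) → add node 19 parent=11 cost=43
24. q=(30,31) nearest=16 d=2 new=(30,31) → add node 20 parent=16 cost=49
25. q=(28,15) nearest=9 d=4 new=(28,15) → add node 21 parent=9 cost=38
26. q=(30,29) nearest=16 d=2 new=(30,29) → add node 22 parent=16 cost=49
27. q=(26,32) nearest=20 d=4 new=(26,32) → add node 23 parent=20 cost=53
28. q=(21,49) nearest=18 d=9 new=(25,45) → add node 24 parent=18 cost=61

Node count: 25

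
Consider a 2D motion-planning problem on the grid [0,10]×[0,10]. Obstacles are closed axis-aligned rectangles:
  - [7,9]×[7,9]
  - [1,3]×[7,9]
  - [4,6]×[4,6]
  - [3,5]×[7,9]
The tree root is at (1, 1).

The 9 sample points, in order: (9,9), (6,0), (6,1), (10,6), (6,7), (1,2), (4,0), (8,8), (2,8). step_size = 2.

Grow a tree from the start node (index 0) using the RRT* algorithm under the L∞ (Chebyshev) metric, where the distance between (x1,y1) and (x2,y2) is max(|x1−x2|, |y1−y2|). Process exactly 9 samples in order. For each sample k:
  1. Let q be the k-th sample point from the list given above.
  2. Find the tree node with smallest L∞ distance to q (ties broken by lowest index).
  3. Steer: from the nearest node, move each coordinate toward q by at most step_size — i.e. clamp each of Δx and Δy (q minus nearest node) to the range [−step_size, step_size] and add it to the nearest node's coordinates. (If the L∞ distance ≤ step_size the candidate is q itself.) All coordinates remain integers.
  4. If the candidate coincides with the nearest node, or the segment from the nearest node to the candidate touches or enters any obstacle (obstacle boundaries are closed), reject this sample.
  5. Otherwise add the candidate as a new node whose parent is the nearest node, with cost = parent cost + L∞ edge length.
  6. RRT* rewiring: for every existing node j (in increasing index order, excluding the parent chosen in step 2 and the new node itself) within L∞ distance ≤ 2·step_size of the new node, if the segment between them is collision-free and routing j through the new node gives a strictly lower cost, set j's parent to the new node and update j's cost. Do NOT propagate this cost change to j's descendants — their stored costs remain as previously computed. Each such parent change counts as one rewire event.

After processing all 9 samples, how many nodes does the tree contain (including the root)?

1. q=(9,9) nearest=0 d=8 new=(3,3) → add node 1 parent=0 cost=2
2. q=(6,0) nearest=1 d=3 new=(5,1) → add node 2 parent=1 cost=4
3. q=(6,1) nearest=2 d=1 new=(6,1) → add node 3 parent=2 cost=5
4. q=(10,6) nearest=2 d=5 new=(7,3) → add node 4 parent=2 cost=6
5. q=(6,7) nearest=1 d=4 new=(5,5) → blocked by [4,6]×[4,6], reject
6. q=(1,2) nearest=0 d=1 new=(1,2) → add node 5 parent=0 cost=1
7. q=(4,0) nearest=2 d=1 new=(4,0) → add node 6 parent=2 cost=5
8. q=(8,8) nearest=1 d=5 new=(5,5) → blocked by [4,6]×[4,6], reject
9. q=(2,8) nearest=1 d=5 new=(2,5) → add node 7 parent=1 cost=4

Node count: 8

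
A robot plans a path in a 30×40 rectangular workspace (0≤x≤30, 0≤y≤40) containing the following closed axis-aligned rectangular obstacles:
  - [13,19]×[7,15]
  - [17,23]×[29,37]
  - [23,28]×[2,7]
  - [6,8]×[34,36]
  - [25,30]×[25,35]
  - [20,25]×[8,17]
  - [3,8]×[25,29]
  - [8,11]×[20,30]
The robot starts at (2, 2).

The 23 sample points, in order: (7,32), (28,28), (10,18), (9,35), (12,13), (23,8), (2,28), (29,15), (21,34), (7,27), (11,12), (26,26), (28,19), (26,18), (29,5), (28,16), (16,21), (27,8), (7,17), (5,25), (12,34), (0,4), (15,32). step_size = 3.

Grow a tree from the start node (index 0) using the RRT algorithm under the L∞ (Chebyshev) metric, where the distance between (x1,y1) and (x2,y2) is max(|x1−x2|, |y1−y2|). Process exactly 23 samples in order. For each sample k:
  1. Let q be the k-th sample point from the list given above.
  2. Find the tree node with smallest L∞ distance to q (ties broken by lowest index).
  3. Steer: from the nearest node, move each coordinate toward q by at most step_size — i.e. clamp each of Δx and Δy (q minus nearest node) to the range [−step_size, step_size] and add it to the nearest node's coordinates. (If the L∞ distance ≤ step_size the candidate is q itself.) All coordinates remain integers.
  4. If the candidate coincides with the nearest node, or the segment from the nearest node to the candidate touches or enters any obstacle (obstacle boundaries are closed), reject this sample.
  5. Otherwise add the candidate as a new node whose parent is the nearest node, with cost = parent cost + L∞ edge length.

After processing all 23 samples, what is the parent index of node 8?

1. q=(7,32) nearest=0 d=30 new=(5,5) → add node 1 parent=0 cost=3
2. q=(28,28) nearest=1 d=23 new=(8,8) → add node 2 parent=1 cost=6
3. q=(10,18) nearest=2 d=10 new=(10,11) → add node 3 parent=2 cost=9
4. q=(9,35) nearest=3 d=24 new=(9,14) → add node 4 parent=3 cost=12
5. q=(12,13) nearest=3 d=2 new=(12,13) → add node 5 parent=3 cost=11
6. q=(23,8) nearest=5 d=11 new=(15,10) → blocked by [13,19]×[7,15], reject
7. q=(2,28) nearest=4 d=14 new=(6,17) → add node 6 parent=4 cost=15
8. q=(29,15) nearest=5 d=17 new=(15,15) → blocked by [13,19]×[7,15], reject
9. q=(21,34) nearest=6 d=17 new=(9,20) → blocked by [8,11]×[20,30], reject
10. q=(7,27) nearest=6 d=10 new=(7,20) → add node 7 parent=6 cost=18
11. q=(11,12) nearest=3 d=1 new=(11,12) → add node 8 parent=3 cost=10
12. q=(26,26) nearest=5 d=14 new=(15,16) → blocked by [13,19]×[7,15], reject
13. q=(28,19) nearest=5 d=16 new=(15,16) → blocked by [13,19]×[7,15], reject
14. q=(26,18) nearest=5 d=14 new=(15,16) → blocked by [13,19]×[7,15], reject
15. q=(29,5) nearest=5 d=17 new=(15,10) → blocked by [13,19]×[7,15], reject
16. q=(28,16) nearest=5 d=16 new=(15,16) → blocked by [13,19]×[7,15], reject
17. q=(16,21) nearest=4 d=7 new=(12,17) → add node 9 parent=4 cost=15
18. q=(27,8) nearest=5 d=15 new=(15,10) → blocked by [13,19]×[7,15], reject
19. q=(7,17) nearest=6 d=1 new=(7,17) → add node 10 parent=6 cost=16
20. q=(5,25) nearest=7 d=5 new=(5,23) → add node 11 parent=7 cost=21
21. q=(12,34) nearest=11 d=11 new=(8,26) → blocked by [3,8]×[25,29], reject
22. q=(0,4) nearest=0 d=2 new=(0,4) → add node 12 parent=0 cost=2
23. q=(15,32) nearest=11 d=10 new=(8,26) → blocked by [3,8]×[25,29], reject

Parent of node 8: 3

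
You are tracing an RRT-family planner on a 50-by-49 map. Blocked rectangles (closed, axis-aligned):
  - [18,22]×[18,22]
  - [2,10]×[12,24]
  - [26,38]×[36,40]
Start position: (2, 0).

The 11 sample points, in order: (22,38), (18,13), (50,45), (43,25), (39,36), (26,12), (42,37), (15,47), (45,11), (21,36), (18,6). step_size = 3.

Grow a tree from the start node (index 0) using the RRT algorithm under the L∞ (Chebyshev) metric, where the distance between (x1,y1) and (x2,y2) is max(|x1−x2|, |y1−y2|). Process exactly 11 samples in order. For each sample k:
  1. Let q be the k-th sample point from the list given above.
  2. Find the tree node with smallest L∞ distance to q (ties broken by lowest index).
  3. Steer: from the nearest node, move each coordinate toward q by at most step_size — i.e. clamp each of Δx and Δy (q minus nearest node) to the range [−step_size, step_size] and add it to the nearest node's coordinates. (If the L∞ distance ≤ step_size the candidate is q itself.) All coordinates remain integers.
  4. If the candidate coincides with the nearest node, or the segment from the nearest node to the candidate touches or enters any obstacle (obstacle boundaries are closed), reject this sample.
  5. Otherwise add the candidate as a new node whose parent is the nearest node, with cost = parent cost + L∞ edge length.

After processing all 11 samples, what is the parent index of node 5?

Parent of node 5: 4

1. q=(22,38) nearest=0 d=38 new=(5,3) → add node 1 parent=0 cost=3
2. q=(18,13) nearest=1 d=13 new=(8,6) → add node 2 parent=1 cost=6
3. q=(50,45) nearest=2 d=42 new=(11,9) → add node 3 parent=2 cost=9
4. q=(43,25) nearest=3 d=32 new=(14,12) → add node 4 parent=3 cost=12
5. q=(39,36) nearest=4 d=25 new=(17,15) → add node 5 parent=4 cost=15
6. q=(26,12) nearest=5 d=9 new=(20,12) → add node 6 parent=5 cost=18
7. q=(42,37) nearest=5 d=25 new=(20,18) → blocked by [18,22]×[18,22], reject
8. q=(15,47) nearest=5 d=32 new=(15,18) → add node 7 parent=5 cost=18
9. q=(45,11) nearest=6 d=25 new=(23,11) → add node 8 parent=6 cost=21
10. q=(21,36) nearest=7 d=18 new=(18,21) → blocked by [18,22]×[18,22], reject
11. q=(18,6) nearest=8 d=5 new=(20,8) → add node 9 parent=8 cost=24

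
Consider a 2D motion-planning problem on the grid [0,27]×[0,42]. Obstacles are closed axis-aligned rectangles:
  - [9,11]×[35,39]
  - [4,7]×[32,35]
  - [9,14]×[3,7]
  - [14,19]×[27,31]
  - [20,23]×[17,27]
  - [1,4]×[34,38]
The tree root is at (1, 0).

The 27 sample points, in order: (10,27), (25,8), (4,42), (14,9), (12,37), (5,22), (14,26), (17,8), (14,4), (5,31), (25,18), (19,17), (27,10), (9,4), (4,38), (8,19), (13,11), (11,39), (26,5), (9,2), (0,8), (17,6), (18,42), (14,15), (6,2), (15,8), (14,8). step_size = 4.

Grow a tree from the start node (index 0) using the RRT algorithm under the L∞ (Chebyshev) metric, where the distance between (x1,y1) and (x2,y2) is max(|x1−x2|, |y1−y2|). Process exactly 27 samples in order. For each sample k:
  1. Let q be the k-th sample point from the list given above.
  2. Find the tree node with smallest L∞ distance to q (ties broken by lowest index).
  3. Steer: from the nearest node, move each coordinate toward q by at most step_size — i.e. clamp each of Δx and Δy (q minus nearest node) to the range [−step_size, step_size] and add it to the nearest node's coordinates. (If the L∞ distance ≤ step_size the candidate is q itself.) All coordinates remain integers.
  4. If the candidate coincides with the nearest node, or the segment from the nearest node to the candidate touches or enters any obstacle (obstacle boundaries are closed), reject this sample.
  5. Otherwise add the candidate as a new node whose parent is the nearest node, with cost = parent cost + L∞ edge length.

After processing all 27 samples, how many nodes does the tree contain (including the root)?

1. q=(10,27) nearest=0 d=27 new=(5,4) → add node 1 parent=0 cost=4
2. q=(25,8) nearest=1 d=20 new=(9,8) → add node 2 parent=1 cost=8
3. q=(4,42) nearest=2 d=34 new=(5,12) → add node 3 parent=2 cost=12
4. q=(14,9) nearest=2 d=5 new=(13,9) → add node 4 parent=2 cost=12
5. q=(12,37) nearest=3 d=25 new=(9,16) → add node 5 parent=3 cost=16
6. q=(5,22) nearest=5 d=6 new=(5,20) → add node 6 parent=5 cost=20
7. q=(14,26) nearest=6 d=9 new=(9,24) → add node 7 parent=6 cost=24
8. q=(17,8) nearest=4 d=4 new=(17,8) → add node 8 parent=4 cost=16
9. q=(14,4) nearest=8 d=4 new=(14,4) → blocked by [9,14]×[3,7], reject
10. q=(5,31) nearest=7 d=7 new=(5,28) → add node 9 parent=7 cost=28
11. q=(25,18) nearest=8 d=10 new=(21,12) → add node 10 parent=8 cost=20
12. q=(19,17) nearest=10 d=5 new=(19,16) → add node 11 parent=10 cost=24
13. q=(27,10) nearest=10 d=6 new=(25,10) → add node 12 parent=10 cost=24
14. q=(9,4) nearest=1 d=4 new=(9,4) → blocked by [9,14]×[3,7], reject
15. q=(4,38) nearest=9 d=10 new=(4,32) → blocked by [4,7]×[32,35], reject
16. q=(8,19) nearest=5 d=3 new=(8,19) → add node 13 parent=5 cost=19
17. q=(13,11) nearest=4 d=2 new=(13,11) → add node 14 parent=4 cost=14
18. q=(11,39) nearest=9 d=11 new=(9,32) → add node 15 parent=9 cost=32
19. q=(26,5) nearest=12 d=5 new=(26,6) → add node 16 parent=12 cost=28
20. q=(9,2) nearest=1 d=4 new=(9,2) → add node 17 parent=1 cost=8
21. q=(0,8) nearest=1 d=5 new=(1,8) → add node 18 parent=1 cost=8
22. q=(17,6) nearest=8 d=2 new=(17,6) → add node 19 parent=8 cost=18
23. q=(18,42) nearest=15 d=10 new=(13,36) → add node 20 parent=15 cost=36
24. q=(14,15) nearest=14 d=4 new=(14,15) → add node 21 parent=14 cost=18
25. q=(6,2) nearest=1 d=2 new=(6,2) → add node 22 parent=1 cost=6
26. q=(15,8) nearest=4 d=2 new=(15,8) → add node 23 parent=4 cost=14
27. q=(14,8) nearest=4 d=1 new=(14,8) → add node 24 parent=4 cost=13

Node count: 25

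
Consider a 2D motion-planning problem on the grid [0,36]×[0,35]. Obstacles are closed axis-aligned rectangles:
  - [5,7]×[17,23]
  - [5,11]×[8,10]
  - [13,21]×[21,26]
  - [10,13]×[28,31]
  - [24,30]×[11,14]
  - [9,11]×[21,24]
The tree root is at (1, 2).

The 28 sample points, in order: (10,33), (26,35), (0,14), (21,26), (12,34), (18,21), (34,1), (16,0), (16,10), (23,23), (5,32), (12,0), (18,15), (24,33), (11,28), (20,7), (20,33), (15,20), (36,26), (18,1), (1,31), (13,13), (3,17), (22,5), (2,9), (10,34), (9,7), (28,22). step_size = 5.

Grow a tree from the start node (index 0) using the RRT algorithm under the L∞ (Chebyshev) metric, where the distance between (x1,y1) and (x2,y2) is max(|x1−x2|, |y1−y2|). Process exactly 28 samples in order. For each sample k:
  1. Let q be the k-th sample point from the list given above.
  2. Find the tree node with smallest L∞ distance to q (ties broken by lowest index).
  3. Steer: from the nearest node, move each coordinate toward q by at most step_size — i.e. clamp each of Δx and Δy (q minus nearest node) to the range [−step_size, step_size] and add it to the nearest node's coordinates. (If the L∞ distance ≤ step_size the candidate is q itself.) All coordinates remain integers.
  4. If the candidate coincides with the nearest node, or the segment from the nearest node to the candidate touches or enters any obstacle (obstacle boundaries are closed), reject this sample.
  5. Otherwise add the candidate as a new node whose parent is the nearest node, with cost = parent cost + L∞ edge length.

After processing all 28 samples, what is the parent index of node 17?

1. q=(10,33) nearest=0 d=31 new=(6,7) → add node 1 parent=0 cost=5
2. q=(26,35) nearest=1 d=28 new=(11,12) → blocked by [5,11]×[8,10], reject
3. q=(0,14) nearest=1 d=7 new=(1,12) → blocked by [5,11]×[8,10], reject
4. q=(21,26) nearest=1 d=19 new=(11,12) → blocked by [5,11]×[8,10], reject
5. q=(12,34) nearest=1 d=27 new=(11,12) → blocked by [5,11]×[8,10], reject
6. q=(18,21) nearest=1 d=14 new=(11,12) → blocked by [5,11]×[8,10], reject
7. q=(34,1) nearest=1 d=28 new=(11,2) → add node 2 parent=1 cost=10
8. q=(16,0) nearest=2 d=5 new=(16,0) → add node 3 parent=2 cost=15
9. q=(16,10) nearest=2 d=8 new=(16,7) → add node 4 parent=2 cost=15
10. q=(23,23) nearest=4 d=16 new=(21,12) → add node 5 parent=4 cost=20
11. q=(5,32) nearest=5 d=20 new=(16,17) → add node 6 parent=5 cost=25
12. q=(12,0) nearest=2 d=2 new=(12,0) → add node 7 parent=2 cost=12
13. q=(18,15) nearest=6 d=2 new=(18,15) → add node 8 parent=6 cost=27
14. q=(24,33) nearest=6 d=16 new=(21,22) → blocked by [13,21]×[21,26], reject
15. q=(11,28) nearest=6 d=11 new=(11,22) → blocked by [9,11]×[21,24], reject
16. q=(20,7) nearest=4 d=4 new=(20,7) → add node 9 parent=4 cost=19
17. q=(20,33) nearest=6 d=16 new=(20,22) → blocked by [13,21]×[21,26], reject
18. q=(15,20) nearest=6 d=3 new=(15,20) → add node 10 parent=6 cost=28
19. q=(36,26) nearest=5 d=15 new=(26,17) → add node 11 parent=5 cost=25
20. q=(18,1) nearest=3 d=2 new=(18,1) → add node 12 parent=3 cost=17
21. q=(1,31) nearest=10 d=14 new=(10,25) → blocked by [13,21]×[21,26], reject
22. q=(13,13) nearest=6 d=4 new=(13,13) → add node 13 parent=6 cost=29
23. q=(3,17) nearest=1 d=10 new=(3,12) → blocked by [5,11]×[8,10], reject
24. q=(22,5) nearest=9 d=2 new=(22,5) → add node 14 parent=9 cost=21
25. q=(2,9) nearest=1 d=4 new=(2,9) → add node 15 parent=1 cost=9
26. q=(10,34) nearest=10 d=14 new=(10,25) → blocked by [13,21]×[21,26], reject
27. q=(9,7) nearest=1 d=3 new=(9,7) → add node 16 parent=1 cost=8
28. q=(28,22) nearest=11 d=5 new=(28,22) → add node 17 parent=11 cost=30

Parent of node 17: 11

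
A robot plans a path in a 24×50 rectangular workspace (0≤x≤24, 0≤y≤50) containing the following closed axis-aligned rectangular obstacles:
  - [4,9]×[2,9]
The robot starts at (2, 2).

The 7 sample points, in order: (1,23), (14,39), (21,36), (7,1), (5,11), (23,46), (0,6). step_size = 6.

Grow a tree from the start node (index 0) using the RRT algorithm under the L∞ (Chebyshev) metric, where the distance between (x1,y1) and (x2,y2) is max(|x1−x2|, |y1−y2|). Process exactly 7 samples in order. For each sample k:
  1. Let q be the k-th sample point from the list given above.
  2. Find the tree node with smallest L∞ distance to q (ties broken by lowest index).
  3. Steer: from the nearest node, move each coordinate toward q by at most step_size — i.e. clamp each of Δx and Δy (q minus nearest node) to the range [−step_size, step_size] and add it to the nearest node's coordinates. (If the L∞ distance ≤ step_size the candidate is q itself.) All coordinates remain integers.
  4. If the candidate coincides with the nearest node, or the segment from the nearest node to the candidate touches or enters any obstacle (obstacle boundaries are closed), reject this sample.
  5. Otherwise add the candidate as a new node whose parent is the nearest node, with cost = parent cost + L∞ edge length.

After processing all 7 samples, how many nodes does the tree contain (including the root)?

Node count: 8

1. q=(1,23) nearest=0 d=21 new=(1,8) → add node 1 parent=0 cost=6
2. q=(14,39) nearest=1 d=31 new=(7,14) → add node 2 parent=1 cost=12
3. q=(21,36) nearest=2 d=22 new=(13,20) → add node 3 parent=2 cost=18
4. q=(7,1) nearest=0 d=5 new=(7,1) → add node 4 parent=0 cost=5
5. q=(5,11) nearest=2 d=3 new=(5,11) → add node 5 parent=2 cost=15
6. q=(23,46) nearest=3 d=26 new=(19,26) → add node 6 parent=3 cost=24
7. q=(0,6) nearest=1 d=2 new=(0,6) → add node 7 parent=1 cost=8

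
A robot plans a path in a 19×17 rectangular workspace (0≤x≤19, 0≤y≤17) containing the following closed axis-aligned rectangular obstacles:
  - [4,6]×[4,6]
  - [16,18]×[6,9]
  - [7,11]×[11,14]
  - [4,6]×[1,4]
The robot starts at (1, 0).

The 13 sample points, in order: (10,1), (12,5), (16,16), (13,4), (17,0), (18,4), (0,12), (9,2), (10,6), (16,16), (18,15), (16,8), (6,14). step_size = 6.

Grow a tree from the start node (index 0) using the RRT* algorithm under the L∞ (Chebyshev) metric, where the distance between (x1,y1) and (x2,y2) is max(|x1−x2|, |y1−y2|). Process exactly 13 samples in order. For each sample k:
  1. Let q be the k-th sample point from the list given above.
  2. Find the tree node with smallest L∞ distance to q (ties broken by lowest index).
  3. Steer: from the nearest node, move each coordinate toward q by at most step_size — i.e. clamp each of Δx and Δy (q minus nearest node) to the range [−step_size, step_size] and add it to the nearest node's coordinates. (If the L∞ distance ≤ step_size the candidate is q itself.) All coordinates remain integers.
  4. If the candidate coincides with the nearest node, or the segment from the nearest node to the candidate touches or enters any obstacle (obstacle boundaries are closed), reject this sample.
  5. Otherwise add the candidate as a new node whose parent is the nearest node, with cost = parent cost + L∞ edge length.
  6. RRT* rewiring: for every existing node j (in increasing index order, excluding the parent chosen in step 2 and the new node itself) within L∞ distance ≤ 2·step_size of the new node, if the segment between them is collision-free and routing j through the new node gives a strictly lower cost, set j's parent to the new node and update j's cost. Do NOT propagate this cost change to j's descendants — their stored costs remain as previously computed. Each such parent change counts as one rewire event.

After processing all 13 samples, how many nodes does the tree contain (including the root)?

1. q=(10,1) nearest=0 d=9 new=(7,1) → add node 1 parent=0 cost=6
2. q=(12,5) nearest=1 d=5 new=(12,5) → add node 2 parent=1 cost=11
3. q=(16,16) nearest=2 d=11 new=(16,11) → add node 3 parent=2 cost=17
4. q=(13,4) nearest=2 d=1 new=(13,4) → add node 4 parent=2 cost=12
5. q=(17,0) nearest=4 d=4 new=(17,0) → add node 5 parent=4 cost=16
6. q=(18,4) nearest=5 d=4 new=(18,4) → add node 6 parent=5 cost=20
7. q=(0,12) nearest=1 d=11 new=(1,7) → blocked by [4,6]×[4,6], reject
8. q=(9,2) nearest=1 d=2 new=(9,2) → add node 7 parent=1 cost=8; rewire 6→7 (17<20)
9. q=(10,6) nearest=2 d=2 new=(10,6) → add node 8 parent=2 cost=13
10. q=(16,16) nearest=3 d=5 new=(16,16) → add node 9 parent=3 cost=22
11. q=(18,15) nearest=9 d=2 new=(18,15) → add node 10 parent=9 cost=24
12. q=(16,8) nearest=3 d=3 new=(16,8) → blocked by [16,18]×[6,9], reject
13. q=(6,14) nearest=8 d=8 new=(6,12) → add node 11 parent=8 cost=19

Node count: 12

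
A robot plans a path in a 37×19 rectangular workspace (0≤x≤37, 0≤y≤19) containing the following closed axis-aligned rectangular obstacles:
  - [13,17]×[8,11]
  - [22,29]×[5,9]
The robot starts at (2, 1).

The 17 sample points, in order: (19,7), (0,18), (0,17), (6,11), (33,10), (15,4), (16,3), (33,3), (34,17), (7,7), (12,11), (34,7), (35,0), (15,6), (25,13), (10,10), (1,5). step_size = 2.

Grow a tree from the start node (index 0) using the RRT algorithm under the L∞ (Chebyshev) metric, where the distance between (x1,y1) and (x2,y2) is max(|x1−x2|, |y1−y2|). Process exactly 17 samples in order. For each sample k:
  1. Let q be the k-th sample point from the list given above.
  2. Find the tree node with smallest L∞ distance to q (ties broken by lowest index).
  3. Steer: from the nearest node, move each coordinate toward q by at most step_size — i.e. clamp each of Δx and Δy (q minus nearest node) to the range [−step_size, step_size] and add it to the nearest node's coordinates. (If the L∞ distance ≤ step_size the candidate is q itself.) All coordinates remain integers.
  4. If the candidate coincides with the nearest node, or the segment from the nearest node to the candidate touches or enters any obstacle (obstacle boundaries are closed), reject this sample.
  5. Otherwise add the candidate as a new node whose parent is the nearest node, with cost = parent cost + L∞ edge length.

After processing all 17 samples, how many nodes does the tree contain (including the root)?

1. q=(19,7) nearest=0 d=17 new=(4,3) → add node 1 parent=0 cost=2
2. q=(0,18) nearest=1 d=15 new=(2,5) → add node 2 parent=1 cost=4
3. q=(0,17) nearest=2 d=12 new=(0,7) → add node 3 parent=2 cost=6
4. q=(6,11) nearest=2 d=6 new=(4,7) → add node 4 parent=2 cost=6
5. q=(33,10) nearest=1 d=29 new=(6,5) → add node 5 parent=1 cost=4
6. q=(15,4) nearest=5 d=9 new=(8,4) → add node 6 parent=5 cost=6
7. q=(16,3) nearest=6 d=8 new=(10,3) → add node 7 parent=6 cost=8
8. q=(33,3) nearest=7 d=23 new=(12,3) → add node 8 parent=7 cost=10
9. q=(34,17) nearest=8 d=22 new=(14,5) → add node 9 parent=8 cost=12
10. q=(7,7) nearest=5 d=2 new=(7,7) → add node 10 parent=5 cost=6
11. q=(12,11) nearest=10 d=5 new=(9,9) → add node 11 parent=10 cost=8
12. q=(34,7) nearest=9 d=20 new=(16,7) → add node 12 parent=9 cost=14
13. q=(35,0) nearest=12 d=19 new=(18,5) → add node 13 parent=12 cost=16
14. q=(15,6) nearest=9 d=1 new=(15,6) → add node 14 parent=9 cost=13
15. q=(25,13) nearest=13 d=8 new=(20,7) → add node 15 parent=13 cost=18
16. q=(10,10) nearest=11 d=1 new=(10,10) → add node 16 parent=11 cost=9
17. q=(1,5) nearest=2 d=1 new=(1,5) → add node 17 parent=2 cost=5

Node count: 18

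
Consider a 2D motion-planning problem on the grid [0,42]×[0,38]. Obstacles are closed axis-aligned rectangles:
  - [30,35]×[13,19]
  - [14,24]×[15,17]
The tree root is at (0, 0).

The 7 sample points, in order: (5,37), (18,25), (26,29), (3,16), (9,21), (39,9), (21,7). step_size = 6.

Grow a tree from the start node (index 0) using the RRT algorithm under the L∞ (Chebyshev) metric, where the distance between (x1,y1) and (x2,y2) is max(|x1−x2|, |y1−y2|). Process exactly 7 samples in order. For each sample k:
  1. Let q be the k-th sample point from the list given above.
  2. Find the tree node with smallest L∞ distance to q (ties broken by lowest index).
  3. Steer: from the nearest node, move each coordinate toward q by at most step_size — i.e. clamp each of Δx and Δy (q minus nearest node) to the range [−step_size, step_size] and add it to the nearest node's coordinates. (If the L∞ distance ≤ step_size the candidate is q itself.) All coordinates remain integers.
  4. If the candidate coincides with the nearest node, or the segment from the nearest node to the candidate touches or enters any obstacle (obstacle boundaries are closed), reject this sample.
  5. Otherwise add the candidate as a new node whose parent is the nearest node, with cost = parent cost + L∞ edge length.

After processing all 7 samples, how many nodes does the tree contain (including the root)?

Node count: 7

1. q=(5,37) nearest=0 d=37 new=(5,6) → add node 1 parent=0 cost=6
2. q=(18,25) nearest=1 d=19 new=(11,12) → add node 2 parent=1 cost=12
3. q=(26,29) nearest=2 d=17 new=(17,18) → blocked by [14,24]×[15,17], reject
4. q=(3,16) nearest=2 d=8 new=(5,16) → add node 3 parent=2 cost=18
5. q=(9,21) nearest=3 d=5 new=(9,21) → add node 4 parent=3 cost=23
6. q=(39,9) nearest=2 d=28 new=(17,9) → add node 5 parent=2 cost=18
7. q=(21,7) nearest=5 d=4 new=(21,7) → add node 6 parent=5 cost=22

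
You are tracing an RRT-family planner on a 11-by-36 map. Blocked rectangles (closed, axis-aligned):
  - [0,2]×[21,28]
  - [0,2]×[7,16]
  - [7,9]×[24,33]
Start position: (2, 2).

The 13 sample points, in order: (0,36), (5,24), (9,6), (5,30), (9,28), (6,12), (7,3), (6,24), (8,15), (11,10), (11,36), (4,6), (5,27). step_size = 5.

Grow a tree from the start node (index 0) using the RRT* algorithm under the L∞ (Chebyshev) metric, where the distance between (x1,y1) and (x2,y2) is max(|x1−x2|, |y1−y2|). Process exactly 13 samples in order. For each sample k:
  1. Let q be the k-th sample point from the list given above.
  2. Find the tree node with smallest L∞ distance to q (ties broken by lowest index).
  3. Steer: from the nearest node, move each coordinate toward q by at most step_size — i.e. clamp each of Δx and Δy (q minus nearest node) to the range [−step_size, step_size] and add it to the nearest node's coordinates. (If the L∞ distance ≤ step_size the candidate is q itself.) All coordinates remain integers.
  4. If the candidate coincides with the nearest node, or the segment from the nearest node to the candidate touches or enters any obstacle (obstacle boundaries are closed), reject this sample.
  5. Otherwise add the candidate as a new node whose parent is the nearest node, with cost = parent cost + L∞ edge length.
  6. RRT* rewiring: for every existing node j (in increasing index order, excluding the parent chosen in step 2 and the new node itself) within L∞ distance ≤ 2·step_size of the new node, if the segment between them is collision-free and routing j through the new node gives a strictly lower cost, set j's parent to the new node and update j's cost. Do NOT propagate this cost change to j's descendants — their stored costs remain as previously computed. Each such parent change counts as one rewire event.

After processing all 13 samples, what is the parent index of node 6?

Parent of node 6: 10

1. q=(0,36) nearest=0 d=34 new=(0,7) → blocked by [0,2]×[7,16], reject
2. q=(5,24) nearest=0 d=22 new=(5,7) → add node 1 parent=0 cost=5
3. q=(9,6) nearest=1 d=4 new=(9,6) → add node 2 parent=1 cost=9
4. q=(5,30) nearest=1 d=23 new=(5,12) → add node 3 parent=1 cost=10
5. q=(9,28) nearest=3 d=16 new=(9,17) → add node 4 parent=3 cost=15
6. q=(6,12) nearest=3 d=1 new=(6,12) → add node 5 parent=3 cost=11
7. q=(7,3) nearest=2 d=3 new=(7,3) → add node 6 parent=2 cost=12
8. q=(6,24) nearest=4 d=7 new=(6,22) → add node 7 parent=4 cost=20
9. q=(8,15) nearest=4 d=2 new=(8,15) → add node 8 parent=4 cost=17
10. q=(11,10) nearest=2 d=4 new=(11,10) → add node 9 parent=2 cost=13
11. q=(11,36) nearest=7 d=14 new=(11,27) → blocked by [7,9]×[24,33], reject
12. q=(4,6) nearest=1 d=1 new=(4,6) → add node 10 parent=1 cost=6; rewire 6→10 (9<12); rewire 8→10 (15<17)
13. q=(5,27) nearest=7 d=5 new=(5,27) → add node 11 parent=7 cost=25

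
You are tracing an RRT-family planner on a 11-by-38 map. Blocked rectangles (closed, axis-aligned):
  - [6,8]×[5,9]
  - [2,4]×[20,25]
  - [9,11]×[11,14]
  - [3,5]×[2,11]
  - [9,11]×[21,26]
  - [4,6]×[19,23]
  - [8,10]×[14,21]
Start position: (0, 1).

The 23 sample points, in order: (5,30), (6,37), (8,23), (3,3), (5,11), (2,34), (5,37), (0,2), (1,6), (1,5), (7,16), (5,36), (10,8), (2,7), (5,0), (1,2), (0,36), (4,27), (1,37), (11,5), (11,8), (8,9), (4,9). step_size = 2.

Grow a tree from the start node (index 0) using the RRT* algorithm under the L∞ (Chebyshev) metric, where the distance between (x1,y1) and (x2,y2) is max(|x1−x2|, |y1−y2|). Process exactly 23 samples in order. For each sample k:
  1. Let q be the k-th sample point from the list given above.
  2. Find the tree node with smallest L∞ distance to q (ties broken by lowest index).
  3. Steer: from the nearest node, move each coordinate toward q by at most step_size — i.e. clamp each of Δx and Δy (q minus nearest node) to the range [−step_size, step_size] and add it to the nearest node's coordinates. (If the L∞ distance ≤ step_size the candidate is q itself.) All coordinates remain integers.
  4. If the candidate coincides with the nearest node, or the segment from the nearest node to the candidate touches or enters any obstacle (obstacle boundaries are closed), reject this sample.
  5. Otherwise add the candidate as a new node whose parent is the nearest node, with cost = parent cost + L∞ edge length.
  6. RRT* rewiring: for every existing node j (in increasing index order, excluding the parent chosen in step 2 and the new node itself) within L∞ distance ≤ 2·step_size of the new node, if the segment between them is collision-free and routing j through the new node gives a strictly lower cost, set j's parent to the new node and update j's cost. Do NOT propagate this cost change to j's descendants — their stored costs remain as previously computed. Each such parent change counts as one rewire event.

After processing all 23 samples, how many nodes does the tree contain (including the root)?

Node count: 11

1. q=(5,30) nearest=0 d=29 new=(2,3) → add node 1 parent=0 cost=2
2. q=(6,37) nearest=1 d=34 new=(4,5) → blocked by [3,5]×[2,11], reject
3. q=(8,23) nearest=1 d=20 new=(4,5) → blocked by [3,5]×[2,11], reject
4. q=(3,3) nearest=1 d=1 new=(3,3) → blocked by [3,5]×[2,11], reject
5. q=(5,11) nearest=1 d=8 new=(4,5) → blocked by [3,5]×[2,11], reject
6. q=(2,34) nearest=1 d=31 new=(2,5) → add node 2 parent=1 cost=4
7. q=(5,37) nearest=2 d=32 new=(4,7) → blocked by [3,5]×[2,11], reject
8. q=(0,2) nearest=0 d=1 new=(0,2) → add node 3 parent=0 cost=1
9. q=(1,6) nearest=2 d=1 new=(1,6) → add node 4 parent=2 cost=5
10. q=(1,5) nearest=2 d=1 new=(1,5) → add node 5 parent=2 cost=5
11. q=(7,16) nearest=4 d=10 new=(3,8) → blocked by [3,5]×[2,11], reject
12. q=(5,36) nearest=4 d=30 new=(3,8) → blocked by [3,5]×[2,11], reject
13. q=(10,8) nearest=1 d=8 new=(4,5) → blocked by [3,5]×[2,11], reject
14. q=(2,7) nearest=4 d=1 new=(2,7) → add node 6 parent=4 cost=6
15. q=(5,0) nearest=1 d=3 new=(4,1) → blocked by [3,5]×[2,11], reject
16. q=(1,2) nearest=0 d=1 new=(1,2) → add node 7 parent=0 cost=1; rewire 5→7 (4<5)
17. q=(0,36) nearest=6 d=29 new=(0,9) → add node 8 parent=6 cost=8
18. q=(4,27) nearest=8 d=18 new=(2,11) → add node 9 parent=8 cost=10
19. q=(1,37) nearest=9 d=26 new=(1,13) → add node 10 parent=9 cost=12
20. q=(11,5) nearest=1 d=9 new=(4,5) → blocked by [3,5]×[2,11], reject
21. q=(11,8) nearest=1 d=9 new=(4,5) → blocked by [3,5]×[2,11], reject
22. q=(8,9) nearest=1 d=6 new=(4,5) → blocked by [3,5]×[2,11], reject
23. q=(4,9) nearest=6 d=2 new=(4,9) → blocked by [3,5]×[2,11], reject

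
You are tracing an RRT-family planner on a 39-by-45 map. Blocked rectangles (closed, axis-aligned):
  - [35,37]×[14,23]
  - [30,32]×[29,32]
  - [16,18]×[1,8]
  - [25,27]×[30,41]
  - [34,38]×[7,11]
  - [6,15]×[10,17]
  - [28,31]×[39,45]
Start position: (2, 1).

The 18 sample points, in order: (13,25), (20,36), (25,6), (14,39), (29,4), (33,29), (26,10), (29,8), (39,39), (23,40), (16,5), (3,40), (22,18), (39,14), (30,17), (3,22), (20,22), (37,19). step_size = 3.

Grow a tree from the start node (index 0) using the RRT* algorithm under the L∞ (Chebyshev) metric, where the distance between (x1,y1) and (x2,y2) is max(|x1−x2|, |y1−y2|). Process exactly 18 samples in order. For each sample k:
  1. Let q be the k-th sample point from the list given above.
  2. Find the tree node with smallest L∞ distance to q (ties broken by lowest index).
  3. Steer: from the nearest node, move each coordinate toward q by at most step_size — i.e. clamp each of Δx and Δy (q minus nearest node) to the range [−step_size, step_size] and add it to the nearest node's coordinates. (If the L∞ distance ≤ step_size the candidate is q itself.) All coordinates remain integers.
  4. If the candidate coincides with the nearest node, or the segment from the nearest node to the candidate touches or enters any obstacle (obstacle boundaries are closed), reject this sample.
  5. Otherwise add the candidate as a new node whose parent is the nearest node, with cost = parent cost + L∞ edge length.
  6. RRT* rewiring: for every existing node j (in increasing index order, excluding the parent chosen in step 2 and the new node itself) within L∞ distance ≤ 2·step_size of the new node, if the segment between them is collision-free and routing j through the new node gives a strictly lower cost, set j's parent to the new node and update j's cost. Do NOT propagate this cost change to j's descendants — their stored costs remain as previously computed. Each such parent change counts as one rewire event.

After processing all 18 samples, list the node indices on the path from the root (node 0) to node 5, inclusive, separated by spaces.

1. q=(13,25) nearest=0 d=24 new=(5,4) → add node 1 parent=0 cost=3
2. q=(20,36) nearest=1 d=32 new=(8,7) → add node 2 parent=1 cost=6
3. q=(25,6) nearest=2 d=17 new=(11,6) → add node 3 parent=2 cost=9
4. q=(14,39) nearest=2 d=32 new=(11,10) → blocked by [6,15]×[10,17], reject
5. q=(29,4) nearest=3 d=18 new=(14,4) → add node 4 parent=3 cost=12
6. q=(33,29) nearest=3 d=23 new=(14,9) → add node 5 parent=3 cost=12
7. q=(26,10) nearest=4 d=12 new=(17,7) → blocked by [16,18]×[1,8], reject
8. q=(29,8) nearest=4 d=15 new=(17,7) → blocked by [16,18]×[1,8], reject
9. q=(39,39) nearest=5 d=30 new=(17,12) → blocked by [6,15]×[10,17], reject
10. q=(23,40) nearest=5 d=31 new=(17,12) → blocked by [6,15]×[10,17], reject
11. q=(16,5) nearest=4 d=2 new=(16,5) → blocked by [16,18]×[1,8], reject
12. q=(3,40) nearest=5 d=31 new=(11,12) → blocked by [6,15]×[10,17], reject
13. q=(22,18) nearest=5 d=9 new=(17,12) → blocked by [6,15]×[10,17], reject
14. q=(39,14) nearest=4 d=25 new=(17,7) → blocked by [16,18]×[1,8], reject
15. q=(30,17) nearest=4 d=16 new=(17,7) → blocked by [16,18]×[1,8], reject
16. q=(3,22) nearest=5 d=13 new=(11,12) → blocked by [6,15]×[10,17], reject
17. q=(20,22) nearest=5 d=13 new=(17,12) → blocked by [6,15]×[10,17], reject
18. q=(37,19) nearest=4 d=23 new=(17,7) → blocked by [16,18]×[1,8], reject

Path: 0 1 2 3 5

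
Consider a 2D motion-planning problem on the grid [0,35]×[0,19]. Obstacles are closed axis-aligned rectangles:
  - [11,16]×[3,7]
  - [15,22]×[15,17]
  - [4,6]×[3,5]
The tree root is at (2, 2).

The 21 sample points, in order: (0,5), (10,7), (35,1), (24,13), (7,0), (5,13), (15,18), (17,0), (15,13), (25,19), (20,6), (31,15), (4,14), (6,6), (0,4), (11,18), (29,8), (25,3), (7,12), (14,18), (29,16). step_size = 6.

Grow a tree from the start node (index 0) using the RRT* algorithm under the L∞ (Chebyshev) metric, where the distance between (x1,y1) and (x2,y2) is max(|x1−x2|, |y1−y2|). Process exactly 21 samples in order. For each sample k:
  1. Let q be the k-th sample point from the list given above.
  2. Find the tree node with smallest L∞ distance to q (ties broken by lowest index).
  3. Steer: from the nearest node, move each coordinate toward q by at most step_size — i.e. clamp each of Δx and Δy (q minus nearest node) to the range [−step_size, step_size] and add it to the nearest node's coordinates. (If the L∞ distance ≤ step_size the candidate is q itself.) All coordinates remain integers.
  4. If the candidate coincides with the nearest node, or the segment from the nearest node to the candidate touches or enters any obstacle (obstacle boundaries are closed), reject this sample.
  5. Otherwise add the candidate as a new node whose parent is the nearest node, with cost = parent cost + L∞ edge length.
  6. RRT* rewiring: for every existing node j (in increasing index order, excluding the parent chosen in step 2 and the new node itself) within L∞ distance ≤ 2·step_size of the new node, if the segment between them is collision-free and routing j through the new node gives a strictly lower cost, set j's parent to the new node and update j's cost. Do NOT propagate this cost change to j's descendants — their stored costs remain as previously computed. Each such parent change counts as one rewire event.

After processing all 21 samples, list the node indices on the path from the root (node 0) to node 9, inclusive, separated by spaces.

Path: 0 2 6 8 9

1. q=(0,5) nearest=0 d=3 new=(0,5) → add node 1 parent=0 cost=3
2. q=(10,7) nearest=0 d=8 new=(8,7) → blocked by [4,6]×[3,5], reject
3. q=(35,1) nearest=0 d=33 new=(8,1) → add node 2 parent=0 cost=6
4. q=(24,13) nearest=2 d=16 new=(14,7) → blocked by [11,16]×[3,7], reject
5. q=(7,0) nearest=2 d=1 new=(7,0) → add node 3 parent=2 cost=7
6. q=(5,13) nearest=1 d=8 new=(5,11) → add node 4 parent=1 cost=9
7. q=(15,18) nearest=4 d=10 new=(11,17) → add node 5 parent=4 cost=15
8. q=(17,0) nearest=2 d=9 new=(14,0) → add node 6 parent=2 cost=12
9. q=(15,13) nearest=5 d=4 new=(15,13) → add node 7 parent=5 cost=19
10. q=(25,19) nearest=7 d=10 new=(21,19) → blocked by [15,22]×[15,17], reject
11. q=(20,6) nearest=6 d=6 new=(20,6) → add node 8 parent=6 cost=18
12. q=(31,15) nearest=8 d=11 new=(26,12) → add node 9 parent=8 cost=24
13. q=(4,14) nearest=4 d=3 new=(4,14) → add node 10 parent=4 cost=12
14. q=(6,6) nearest=0 d=4 new=(6,6) → blocked by [4,6]×[3,5], reject
15. q=(0,4) nearest=1 d=1 new=(0,4) → add node 11 parent=1 cost=4
16. q=(11,18) nearest=5 d=1 new=(11,18) → add node 12 parent=5 cost=16
17. q=(29,8) nearest=9 d=4 new=(29,8) → add node 13 parent=9 cost=28
18. q=(25,3) nearest=8 d=5 new=(25,3) → add node 14 parent=8 cost=23
19. q=(7,12) nearest=4 d=2 new=(7,12) → add node 15 parent=4 cost=11
20. q=(14,18) nearest=5 d=3 new=(14,18) → add node 16 parent=5 cost=18
21. q=(29,16) nearest=9 d=4 new=(29,16) → add node 17 parent=9 cost=28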